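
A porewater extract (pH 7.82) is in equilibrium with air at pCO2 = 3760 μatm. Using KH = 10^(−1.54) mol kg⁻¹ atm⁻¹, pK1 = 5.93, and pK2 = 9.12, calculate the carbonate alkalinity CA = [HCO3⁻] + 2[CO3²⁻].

CA = 9.26 mmol/kg

[CO2*] = KH · pCO2 = 10^(−1.54) × 3760×10^-6 = 1.084×10^-4 mol/kg
α₀ = 1/(1 + K1/[H⁺] + K1K2/[H⁺]²) = 1/(1 + 10^+1.89 + 10^+0.59) = 0.01212
DIC = [CO2*]/α₀ = 1.084×10^-4 / 0.01212 = 8.948 mmol/kg
CA = (α₁ + 2α₂)·DIC = (0.9407 + 2×0.04715) × 8.948 = 9.26 mmol/kg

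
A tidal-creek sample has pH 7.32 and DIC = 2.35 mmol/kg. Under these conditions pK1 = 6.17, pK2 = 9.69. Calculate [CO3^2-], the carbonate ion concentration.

α₂ = 1 / (1 + [H⁺]/K2 + [H⁺]²/(K1K2)) = 1 / (1 + 10^+2.37 + 10^+1.22)
   = 1 / (1 + 234.42 + 16.596) = 1/252.02 = 0.003968
[CO3²⁻] = α₂ × DIC = 0.003968 × 2.35 = 0.00932 mmol/kg = 9.32 μmol/kg

[CO3²⁻] = 9.32 μmol/kg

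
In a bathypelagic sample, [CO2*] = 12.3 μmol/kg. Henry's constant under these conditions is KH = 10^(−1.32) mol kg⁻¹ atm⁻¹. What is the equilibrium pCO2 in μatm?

KH = 10^(−1.32) = 4.786×10^-2 mol kg⁻¹ atm⁻¹
pCO2 = [CO2*]/KH = 12.3×10^-6 / 4.786×10^-2 = 2.57×10^-4 atm = 257 μatm

pCO2 = 257 μatm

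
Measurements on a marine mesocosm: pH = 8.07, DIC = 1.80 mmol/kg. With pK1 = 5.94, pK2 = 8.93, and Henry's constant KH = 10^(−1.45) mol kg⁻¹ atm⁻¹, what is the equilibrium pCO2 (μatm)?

α₀ = 1 / (1 + K1/[H⁺] + K1K2/[H⁺]²) = 1 / (1 + 10^+2.13 + 10^+1.27)
   = 1 / (1 + 134.90 + 18.621) = 1/154.52 = 0.006472
[CO2*] = α₀ × DIC = 0.006472 × 1.80 = 0.01165 mmol/kg = 11.65 μmol/kg
pCO2 = [CO2*]/KH = 1.165×10^-5 / 3.548×10^-2 = 328 μatm

pCO2 = 328 μatm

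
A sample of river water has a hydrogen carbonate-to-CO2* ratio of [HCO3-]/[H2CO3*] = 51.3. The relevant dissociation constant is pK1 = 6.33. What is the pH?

From K1 = [H⁺][HCO3-]/[H2CO3*]:  pH = pK1 + log₁₀([HCO3-]/[H2CO3*])
log₁₀(51.3) = +1.710
pH = 6.33 + (+1.710) = 8.04

pH = 8.04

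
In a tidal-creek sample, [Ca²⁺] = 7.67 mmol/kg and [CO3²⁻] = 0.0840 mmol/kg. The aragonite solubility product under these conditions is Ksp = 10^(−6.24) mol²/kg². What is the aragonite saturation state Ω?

Ω = 1.12

Ksp = 10^(−6.24) = 5.754×10^-7
Ω = [Ca²⁺][CO3²⁻]/Ksp = (7.67×10^-3)(0.0840×10^-3) / 5.754×10^-7 = 1.12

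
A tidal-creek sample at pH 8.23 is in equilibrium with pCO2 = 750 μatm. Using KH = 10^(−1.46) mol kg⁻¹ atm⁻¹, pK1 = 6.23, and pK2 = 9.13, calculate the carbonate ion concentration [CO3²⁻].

[CO2*] = KH · pCO2 = 10^(−1.46) × 750×10^-6 = 2.601×10^-5 mol/kg
α₀ = 1/(1 + K1/[H⁺] + K1K2/[H⁺]²) = 1/(1 + 10^+2.00 + 10^+1.10) = 0.008804
DIC = [CO2*]/α₀ = 2.601×10^-5 / 0.008804 = 2.954 mmol/kg
[CO3²⁻] = α₂·DIC; α₂ = 0.1108, so [CO3²⁻] = 0.1108 × 2.954 = 0.327 mmol/kg

[CO3²⁻] = 0.327 mmol/kg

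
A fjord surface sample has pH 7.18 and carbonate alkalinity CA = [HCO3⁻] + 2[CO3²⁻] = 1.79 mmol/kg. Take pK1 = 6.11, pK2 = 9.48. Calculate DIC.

CA = [HCO3⁻] + 2[CO3²⁻] = (α₁ + 2α₂)·DIC
At pH 7.18: [H⁺]/K1 = 10^-1.07 = 0.085114, K2/[H⁺] = 10^-2.30 = 0.0050119
α₁ = 1/(1 + 0.085114 + 0.0050119) = 1/1.0901 = 0.9173; α₂ = α₁·K2/[H⁺] = 0.004598
α₁ + 2α₂ = 0.9265
DIC = CA / (α₁ + 2α₂) = 1.79 / 0.9265 = 1.93 mmol/kg

DIC = 1.93 mmol/kg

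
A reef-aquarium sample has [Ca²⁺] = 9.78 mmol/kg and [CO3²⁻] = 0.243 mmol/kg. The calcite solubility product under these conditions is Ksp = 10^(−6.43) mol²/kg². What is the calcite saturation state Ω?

Ω = 6.40

Ksp = 10^(−6.43) = 3.715×10^-7
Ω = [Ca²⁺][CO3²⁻]/Ksp = (9.78×10^-3)(0.243×10^-3) / 3.715×10^-7 = 6.40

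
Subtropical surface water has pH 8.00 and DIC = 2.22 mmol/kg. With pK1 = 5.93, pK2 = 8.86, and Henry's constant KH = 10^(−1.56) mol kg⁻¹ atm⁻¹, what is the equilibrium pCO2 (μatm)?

α₀ = 1 / (1 + K1/[H⁺] + K1K2/[H⁺]²) = 1 / (1 + 10^+2.07 + 10^+1.21)
   = 1 / (1 + 117.49 + 16.218) = 1/134.71 = 0.007423
[CO2*] = α₀ × DIC = 0.007423 × 2.22 = 0.01648 mmol/kg = 16.48 μmol/kg
pCO2 = [CO2*]/KH = 1.648×10^-5 / 2.754×10^-2 = 598 μatm

pCO2 = 598 μatm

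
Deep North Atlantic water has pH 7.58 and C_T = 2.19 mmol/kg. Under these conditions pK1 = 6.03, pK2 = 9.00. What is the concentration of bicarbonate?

α₁ = 1 / (1 + [H⁺]/K1 + K2/[H⁺]) = 1 / (1 + 10^-1.55 + 10^-1.42)
   = 1 / (1 + 0.028184 + 0.038019) = 1/1.0662 = 0.9379
[HCO3⁻] = α₁ × DIC = 0.9379 × 2.19 = 2.05 mmol/kg

[HCO3⁻] = 2.05 mmol/kg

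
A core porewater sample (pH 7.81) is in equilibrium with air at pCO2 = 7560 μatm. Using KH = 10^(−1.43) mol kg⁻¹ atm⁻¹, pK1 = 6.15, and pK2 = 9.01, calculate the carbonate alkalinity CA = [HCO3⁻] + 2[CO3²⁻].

[CO2*] = KH · pCO2 = 10^(−1.43) × 7560×10^-6 = 2.809×10^-4 mol/kg
α₀ = 1/(1 + K1/[H⁺] + K1K2/[H⁺]²) = 1/(1 + 10^+1.66 + 10^+0.46) = 0.02016
DIC = [CO2*]/α₀ = 2.809×10^-4 / 0.02016 = 13.93 mmol/kg
CA = (α₁ + 2α₂)·DIC = (0.9217 + 2×0.05815) × 13.93 = 14.5 mmol/kg

CA = 14.5 mmol/kg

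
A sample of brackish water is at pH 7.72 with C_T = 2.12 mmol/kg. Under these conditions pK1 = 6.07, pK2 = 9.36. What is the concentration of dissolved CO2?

[CO2*] = 0.0454 mmol/kg

α₀ = 1 / (1 + K1/[H⁺] + K1K2/[H⁺]²) = 1 / (1 + 10^+1.65 + 10^+0.01)
   = 1 / (1 + 44.668 + 1.0233) = 1/46.692 = 0.02142
[CO2*] = α₀ × DIC = 0.02142 × 2.12 = 0.0454 mmol/kg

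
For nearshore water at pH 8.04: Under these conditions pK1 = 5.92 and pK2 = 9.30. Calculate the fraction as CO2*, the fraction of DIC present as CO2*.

α₀ = 1 / (1 + K1/[H⁺] + K1K2/[H⁺]²) = 1 / (1 + 10^+2.12 + 10^+0.86)
   = 1 / (1 + 131.83 + 7.2444) = 1/140.07 = 0.007139

α₀ = 0.00714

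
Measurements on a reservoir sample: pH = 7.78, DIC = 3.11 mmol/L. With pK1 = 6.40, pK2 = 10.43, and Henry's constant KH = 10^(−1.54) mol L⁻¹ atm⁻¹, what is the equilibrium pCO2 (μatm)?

α₀ = 1 / (1 + K1/[H⁺] + K1K2/[H⁺]²) = 1 / (1 + 10^+1.38 + 10^-1.27)
   = 1 / (1 + 23.988 + 0.053703) = 1/25.042 = 0.03993
[CO2*] = α₀ × DIC = 0.03993 × 3.11 = 0.1242 mmol/L
pCO2 = [CO2*]/KH = 1.242×10^-4 / 2.884×10^-2 = 4310 μatm

pCO2 = 4310 μatm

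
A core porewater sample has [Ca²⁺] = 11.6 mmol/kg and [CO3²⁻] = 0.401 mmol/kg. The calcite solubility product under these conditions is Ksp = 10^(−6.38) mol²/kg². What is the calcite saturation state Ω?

Ksp = 10^(−6.38) = 4.169×10^-7
Ω = [Ca²⁺][CO3²⁻]/Ksp = (11.6×10^-3)(0.401×10^-3) / 4.169×10^-7 = 11.2

Ω = 11.2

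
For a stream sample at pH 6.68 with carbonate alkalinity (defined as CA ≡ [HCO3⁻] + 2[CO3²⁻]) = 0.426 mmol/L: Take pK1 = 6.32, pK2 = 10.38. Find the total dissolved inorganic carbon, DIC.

CA = [HCO3⁻] + 2[CO3²⁻] = (α₁ + 2α₂)·DIC
At pH 6.68: [H⁺]/K1 = 10^-0.36 = 0.43652, K2/[H⁺] = 10^-3.70 = 0.00019953
α₁ = 1/(1 + 0.43652 + 0.00019953) = 1/1.4367 = 0.6960; α₂ = α₁·K2/[H⁺] = 0.0001389
α₁ + 2α₂ = 0.6963
DIC = CA / (α₁ + 2α₂) = 0.426 / 0.6963 = 0.612 mmol/L

DIC = 0.612 mmol/L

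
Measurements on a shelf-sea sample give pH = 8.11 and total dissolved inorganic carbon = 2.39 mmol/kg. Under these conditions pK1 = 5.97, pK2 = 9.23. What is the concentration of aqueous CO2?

[CO2*] = 16.0 μmol/kg

α₀ = 1 / (1 + K1/[H⁺] + K1K2/[H⁺]²) = 1 / (1 + 10^+2.14 + 10^+1.02)
   = 1 / (1 + 138.04 + 10.471) = 1/149.51 = 0.006689
[CO2*] = α₀ × DIC = 0.006689 × 2.39 = 0.0160 mmol/kg = 16.0 μmol/kg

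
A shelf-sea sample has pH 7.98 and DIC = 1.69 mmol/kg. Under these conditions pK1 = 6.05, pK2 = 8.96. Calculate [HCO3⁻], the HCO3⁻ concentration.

α₁ = 1 / (1 + [H⁺]/K1 + K2/[H⁺]) = 1 / (1 + 10^-1.93 + 10^-0.98)
   = 1 / (1 + 0.011749 + 0.10471) = 1/1.1165 = 0.8957
[HCO3⁻] = α₁ × DIC = 0.8957 × 1.69 = 1.51 mmol/kg

[HCO3⁻] = 1.51 mmol/kg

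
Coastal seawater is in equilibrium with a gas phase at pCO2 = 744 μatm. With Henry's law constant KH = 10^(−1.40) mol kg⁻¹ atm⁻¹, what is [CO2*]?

[CO2*] = 29.6 μmol/kg

KH = 10^(−1.40) = 3.981×10^-2 mol kg⁻¹ atm⁻¹
[CO2*] = KH · pCO2 = 3.981×10^-2 × 744×10^-6 atm = 2.96×10^-5 mol/kg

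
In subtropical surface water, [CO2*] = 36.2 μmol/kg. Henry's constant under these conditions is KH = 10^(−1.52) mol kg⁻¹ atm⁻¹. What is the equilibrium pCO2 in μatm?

KH = 10^(−1.52) = 3.020×10^-2 mol kg⁻¹ atm⁻¹
pCO2 = [CO2*]/KH = 36.2×10^-6 / 3.020×10^-2 = 1.20×10^-3 atm = 1200 μatm

pCO2 = 1200 μatm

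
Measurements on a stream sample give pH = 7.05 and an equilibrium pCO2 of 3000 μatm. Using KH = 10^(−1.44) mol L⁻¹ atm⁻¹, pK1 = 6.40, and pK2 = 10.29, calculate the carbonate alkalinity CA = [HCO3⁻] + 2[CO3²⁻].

CA = 0.487 mmol/L

[CO2*] = KH · pCO2 = 10^(−1.44) × 3000×10^-6 = 1.089×10^-4 mol/L
α₀ = 1/(1 + K1/[H⁺] + K1K2/[H⁺]²) = 1/(1 + 10^+0.65 + 10^-2.59) = 0.1828
DIC = [CO2*]/α₀ = 1.089×10^-4 / 0.1828 = 0.5957 mmol/L
CA = (α₁ + 2α₂)·DIC = (0.8167 + 2×0.0004700) × 0.5957 = 0.487 mmol/L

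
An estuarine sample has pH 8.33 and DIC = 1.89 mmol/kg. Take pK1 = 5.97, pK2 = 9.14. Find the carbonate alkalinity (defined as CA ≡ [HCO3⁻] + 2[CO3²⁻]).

CA = 2.14 mmol/kg

CA = [HCO3⁻] + 2[CO3²⁻] = (α₁ + 2α₂)·DIC
At pH 8.33: [H⁺]/K1 = 10^-2.36 = 0.0043652, K2/[H⁺] = 10^-0.81 = 0.15488
α₁ = 1/(1 + 0.0043652 + 0.15488) = 1/1.1592 = 0.8626; α₂ = α₁·K2/[H⁺] = 0.1336
α₁ + 2α₂ = 1.1298
CA = 1.1298 × 1.89 = 2.14 mmol/kg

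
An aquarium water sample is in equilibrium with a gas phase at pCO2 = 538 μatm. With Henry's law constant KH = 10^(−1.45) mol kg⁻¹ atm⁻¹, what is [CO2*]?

KH = 10^(−1.45) = 3.548×10^-2 mol kg⁻¹ atm⁻¹
[CO2*] = KH · pCO2 = 3.548×10^-2 × 538×10^-6 atm = 1.91×10^-5 mol/kg

[CO2*] = 19.1 μmol/kg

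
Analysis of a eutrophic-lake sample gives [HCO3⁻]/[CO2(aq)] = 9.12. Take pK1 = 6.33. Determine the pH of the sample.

pH = 7.29

From K1 = [H⁺][HCO3⁻]/[CO2(aq)]:  pH = pK1 + log₁₀([HCO3⁻]/[CO2(aq)])
log₁₀(9.12) = +0.960
pH = 6.33 + (+0.960) = 7.29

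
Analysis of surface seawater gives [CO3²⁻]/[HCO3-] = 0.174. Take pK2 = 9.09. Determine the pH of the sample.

From K2 = [H⁺][CO3²⁻]/[HCO3-]:  pH = pK2 + log₁₀([CO3²⁻]/[HCO3-])
log₁₀(0.174) = -0.759
pH = 9.09 + (-0.759) = 8.33

pH = 8.33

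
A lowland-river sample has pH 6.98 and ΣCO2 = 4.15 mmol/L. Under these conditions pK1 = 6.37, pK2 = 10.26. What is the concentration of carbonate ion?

α₂ = 1 / (1 + [H⁺]/K2 + [H⁺]²/(K1K2)) = 1 / (1 + 10^+3.28 + 10^+2.67)
   = 1 / (1 + 1905.5 + 467.74) = 1/2374.2 = 0.0004212
[CO3²⁻] = α₂ × DIC = 0.0004212 × 4.15 = 0.00175 mmol/L = 1.75 μmol/L

[CO3²⁻] = 1.75 μmol/L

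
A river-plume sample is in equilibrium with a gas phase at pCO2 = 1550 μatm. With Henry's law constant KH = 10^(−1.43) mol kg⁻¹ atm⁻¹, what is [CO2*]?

KH = 10^(−1.43) = 3.715×10^-2 mol kg⁻¹ atm⁻¹
[CO2*] = KH · pCO2 = 3.715×10^-2 × 1550×10^-6 atm = 5.76×10^-5 mol/kg

[CO2*] = 57.6 μmol/kg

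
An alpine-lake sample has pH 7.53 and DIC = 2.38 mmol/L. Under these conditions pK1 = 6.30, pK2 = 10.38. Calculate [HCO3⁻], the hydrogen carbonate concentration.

[HCO3⁻] = 2.24 mmol/L

α₁ = 1 / (1 + [H⁺]/K1 + K2/[H⁺]) = 1 / (1 + 10^-1.23 + 10^-2.85)
   = 1 / (1 + 0.058884 + 0.0014125) = 1/1.0603 = 0.9431
[HCO3⁻] = α₁ × DIC = 0.9431 × 2.38 = 2.24 mmol/L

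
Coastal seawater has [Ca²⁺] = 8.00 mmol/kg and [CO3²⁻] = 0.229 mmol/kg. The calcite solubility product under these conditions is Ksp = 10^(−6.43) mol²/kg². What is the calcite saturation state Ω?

Ω = 4.93

Ksp = 10^(−6.43) = 3.715×10^-7
Ω = [Ca²⁺][CO3²⁻]/Ksp = (8.00×10^-3)(0.229×10^-3) / 3.715×10^-7 = 4.93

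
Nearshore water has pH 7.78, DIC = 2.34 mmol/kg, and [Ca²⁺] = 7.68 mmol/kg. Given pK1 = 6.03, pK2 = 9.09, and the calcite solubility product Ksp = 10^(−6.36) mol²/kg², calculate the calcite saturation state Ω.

α₂ = 1 / (1 + [H⁺]/K2 + [H⁺]²/(K1K2)) = 1 / (1 + 10^+1.31 + 10^-0.44)
   = 1 / (1 + 20.417 + 0.36308) = 1/21.780 = 0.04591
[CO3²⁻] = α₂ × DIC = 0.04591 × 2.34 = 0.1074 mmol/kg
Ksp = 10^(−6.36) = 4.365×10^-7
Ω = [Ca²⁺][CO3²⁻]/Ksp = (7.68×10^-3)(1.074×10^-4) / 4.365×10^-7 = 1.89

Ω = 1.89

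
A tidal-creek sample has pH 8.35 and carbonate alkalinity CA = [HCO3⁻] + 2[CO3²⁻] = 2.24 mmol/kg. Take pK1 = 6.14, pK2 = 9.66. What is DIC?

DIC = 2.15 mmol/kg

CA = [HCO3⁻] + 2[CO3²⁻] = (α₁ + 2α₂)·DIC
At pH 8.35: [H⁺]/K1 = 10^-2.21 = 0.0061660, K2/[H⁺] = 10^-1.31 = 0.048978
α₁ = 1/(1 + 0.0061660 + 0.048978) = 1/1.0551 = 0.9477; α₂ = α₁·K2/[H⁺] = 0.04642
α₁ + 2α₂ = 1.0406
DIC = CA / (α₁ + 2α₂) = 2.24 / 1.0406 = 2.15 mmol/kg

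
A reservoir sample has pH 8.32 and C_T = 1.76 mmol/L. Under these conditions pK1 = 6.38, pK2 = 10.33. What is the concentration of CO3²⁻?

[CO3²⁻] = 16.8 μmol/L

α₂ = 1 / (1 + [H⁺]/K2 + [H⁺]²/(K1K2)) = 1 / (1 + 10^+2.01 + 10^+0.07)
   = 1 / (1 + 102.33 + 1.1749) = 1/104.50 = 0.009569
[CO3²⁻] = α₂ × DIC = 0.009569 × 1.76 = 0.0168 mmol/L = 16.8 μmol/L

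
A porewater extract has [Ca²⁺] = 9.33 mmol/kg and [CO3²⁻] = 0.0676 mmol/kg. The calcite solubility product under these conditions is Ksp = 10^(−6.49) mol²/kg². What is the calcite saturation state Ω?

Ksp = 10^(−6.49) = 3.236×10^-7
Ω = [Ca²⁺][CO3²⁻]/Ksp = (9.33×10^-3)(0.0676×10^-3) / 3.236×10^-7 = 1.95

Ω = 1.95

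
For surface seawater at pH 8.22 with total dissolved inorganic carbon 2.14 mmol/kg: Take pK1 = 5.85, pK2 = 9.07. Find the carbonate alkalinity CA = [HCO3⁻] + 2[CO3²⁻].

CA = 2.40 mmol/kg

CA = [HCO3⁻] + 2[CO3²⁻] = (α₁ + 2α₂)·DIC
At pH 8.22: [H⁺]/K1 = 10^-2.37 = 0.0042658, K2/[H⁺] = 10^-0.85 = 0.14125
α₁ = 1/(1 + 0.0042658 + 0.14125) = 1/1.1455 = 0.8730; α₂ = α₁·K2/[H⁺] = 0.1233
α₁ + 2α₂ = 1.1196
CA = 1.1196 × 2.14 = 2.40 mmol/kg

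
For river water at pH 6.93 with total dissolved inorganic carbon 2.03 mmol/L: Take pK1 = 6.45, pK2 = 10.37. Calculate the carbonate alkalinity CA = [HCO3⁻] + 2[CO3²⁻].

CA = [HCO3⁻] + 2[CO3²⁻] = (α₁ + 2α₂)·DIC
At pH 6.93: [H⁺]/K1 = 10^-0.48 = 0.33113, K2/[H⁺] = 10^-3.44 = 0.00036308
α₁ = 1/(1 + 0.33113 + 0.00036308) = 1/1.3315 = 0.7510; α₂ = α₁·K2/[H⁺] = 0.0002727
α₁ + 2α₂ = 0.7516
CA = 0.7516 × 2.03 = 1.53 mmol/L

CA = 1.53 mmol/L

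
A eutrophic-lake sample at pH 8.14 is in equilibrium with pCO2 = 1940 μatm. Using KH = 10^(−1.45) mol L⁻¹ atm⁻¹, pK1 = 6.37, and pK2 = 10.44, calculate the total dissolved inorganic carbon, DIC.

DIC = 4.14 mmol/L

[CO2*] = KH · pCO2 = 10^(−1.45) × 1940×10^-6 = 6.883×10^-5 mol/L
α₀ = 1/(1 + K1/[H⁺] + K1K2/[H⁺]²) = 1/(1 + 10^+1.77 + 10^-0.53) = 0.01662
DIC = [CO2*]/α₀ = 6.883×10^-5 / 0.01662 = 4.14 mmol/L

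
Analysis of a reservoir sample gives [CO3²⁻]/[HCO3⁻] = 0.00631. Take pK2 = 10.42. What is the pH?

pH = 8.22

From K2 = [H⁺][CO3²⁻]/[HCO3⁻]:  pH = pK2 + log₁₀([CO3²⁻]/[HCO3⁻])
log₁₀(0.00631) = -2.200
pH = 10.42 + (-2.200) = 8.22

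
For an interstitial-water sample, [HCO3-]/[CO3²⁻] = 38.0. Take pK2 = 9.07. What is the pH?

From K2 = [H⁺][CO3²⁻]/[HCO3-]:  pH = pK2 − log₁₀([HCO3-]/[CO3²⁻])
log₁₀(38.0) = +1.580
pH = 9.07 − (+1.580) = 7.49

pH = 7.49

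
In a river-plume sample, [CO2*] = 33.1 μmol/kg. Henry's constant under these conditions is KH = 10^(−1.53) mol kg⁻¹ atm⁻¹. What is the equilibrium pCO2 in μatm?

KH = 10^(−1.53) = 2.951×10^-2 mol kg⁻¹ atm⁻¹
pCO2 = [CO2*]/KH = 33.1×10^-6 / 2.951×10^-2 = 1.12×10^-3 atm = 1120 μatm

pCO2 = 1120 μatm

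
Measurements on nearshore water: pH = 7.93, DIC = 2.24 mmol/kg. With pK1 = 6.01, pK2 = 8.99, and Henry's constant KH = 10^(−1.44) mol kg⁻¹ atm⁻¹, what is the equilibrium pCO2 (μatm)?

pCO2 = 675 μatm

α₀ = 1 / (1 + K1/[H⁺] + K1K2/[H⁺]²) = 1 / (1 + 10^+1.92 + 10^+0.86)
   = 1 / (1 + 83.176 + 7.2444) = 1/91.421 = 0.01094
[CO2*] = α₀ × DIC = 0.01094 × 2.24 = 0.02450 mmol/kg
pCO2 = [CO2*]/KH = 2.450×10^-5 / 3.631×10^-2 = 675 μatm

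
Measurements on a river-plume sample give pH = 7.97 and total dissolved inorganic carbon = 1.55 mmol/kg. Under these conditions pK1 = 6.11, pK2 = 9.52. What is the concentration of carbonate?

[CO3²⁻] = 0.0419 mmol/kg

α₂ = 1 / (1 + [H⁺]/K2 + [H⁺]²/(K1K2)) = 1 / (1 + 10^+1.55 + 10^-0.31)
   = 1 / (1 + 35.481 + 0.48978) = 1/36.971 = 0.02705
[CO3²⁻] = α₂ × DIC = 0.02705 × 1.55 = 0.0419 mmol/kg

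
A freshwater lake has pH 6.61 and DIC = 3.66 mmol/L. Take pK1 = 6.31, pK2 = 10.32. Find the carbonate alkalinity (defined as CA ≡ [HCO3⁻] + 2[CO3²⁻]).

CA = [HCO3⁻] + 2[CO3²⁻] = (α₁ + 2α₂)·DIC
At pH 6.61: [H⁺]/K1 = 10^-0.30 = 0.50119, K2/[H⁺] = 10^-3.71 = 0.00019498
α₁ = 1/(1 + 0.50119 + 0.00019498) = 1/1.5014 = 0.6661; α₂ = α₁·K2/[H⁺] = 0.0001299
α₁ + 2α₂ = 0.6663
CA = 0.6663 × 3.66 = 2.44 mmol/L

CA = 2.44 mmol/L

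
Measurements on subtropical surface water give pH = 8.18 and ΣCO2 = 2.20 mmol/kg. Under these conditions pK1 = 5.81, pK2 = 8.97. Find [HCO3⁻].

[HCO3⁻] = 1.89 mmol/kg

α₁ = 1 / (1 + [H⁺]/K1 + K2/[H⁺]) = 1 / (1 + 10^-2.37 + 10^-0.79)
   = 1 / (1 + 0.0042658 + 0.16218) = 1/1.1664 = 0.8573
[HCO3⁻] = α₁ × DIC = 0.8573 × 2.20 = 1.89 mmol/kg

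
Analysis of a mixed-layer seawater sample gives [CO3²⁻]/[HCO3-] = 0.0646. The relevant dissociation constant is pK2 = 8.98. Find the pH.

From K2 = [H⁺][CO3²⁻]/[HCO3-]:  pH = pK2 + log₁₀([CO3²⁻]/[HCO3-])
log₁₀(0.0646) = -1.190
pH = 8.98 + (-1.190) = 7.79

pH = 7.79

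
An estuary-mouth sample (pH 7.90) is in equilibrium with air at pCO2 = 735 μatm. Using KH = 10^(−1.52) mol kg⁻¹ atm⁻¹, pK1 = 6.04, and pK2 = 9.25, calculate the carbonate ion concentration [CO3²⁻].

[CO2*] = KH · pCO2 = 10^(−1.52) × 735×10^-6 = 2.220×10^-5 mol/kg
α₀ = 1/(1 + K1/[H⁺] + K1K2/[H⁺]²) = 1/(1 + 10^+1.86 + 10^+0.51) = 0.01304
DIC = [CO2*]/α₀ = 2.220×10^-5 / 0.01304 = 1.702 mmol/kg
[CO3²⁻] = α₂·DIC; α₂ = 0.04220, so [CO3²⁻] = 0.04220 × 1.702 = 0.0718 mmol/kg

[CO3²⁻] = 0.0718 mmol/kg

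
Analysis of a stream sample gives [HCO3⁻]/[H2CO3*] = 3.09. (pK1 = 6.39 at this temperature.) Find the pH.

From K1 = [H⁺][HCO3⁻]/[H2CO3*]:  pH = pK1 + log₁₀([HCO3⁻]/[H2CO3*])
log₁₀(3.09) = +0.490
pH = 6.39 + (+0.490) = 6.88

pH = 6.88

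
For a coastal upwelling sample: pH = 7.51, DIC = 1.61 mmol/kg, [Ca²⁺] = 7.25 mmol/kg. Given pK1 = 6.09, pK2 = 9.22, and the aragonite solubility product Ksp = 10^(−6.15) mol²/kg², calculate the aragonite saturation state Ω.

Ω = 0.304

α₂ = 1 / (1 + [H⁺]/K2 + [H⁺]²/(K1K2)) = 1 / (1 + 10^+1.71 + 10^+0.29)
   = 1 / (1 + 51.286 + 1.9498) = 1/54.236 = 0.01844
[CO3²⁻] = α₂ × DIC = 0.01844 × 1.61 = 0.02969 mmol/kg
Ksp = 10^(−6.15) = 7.079×10^-7
Ω = [Ca²⁺][CO3²⁻]/Ksp = (7.25×10^-3)(2.969×10^-5) / 7.079×10^-7 = 0.304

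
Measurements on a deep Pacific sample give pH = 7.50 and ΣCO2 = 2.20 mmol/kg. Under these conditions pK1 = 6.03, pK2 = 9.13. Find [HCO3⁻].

α₁ = 1 / (1 + [H⁺]/K1 + K2/[H⁺]) = 1 / (1 + 10^-1.47 + 10^-1.63)
   = 1 / (1 + 0.033884 + 0.023442) = 1/1.0573 = 0.9458
[HCO3⁻] = α₁ × DIC = 0.9458 × 2.20 = 2.08 mmol/kg

[HCO3⁻] = 2.08 mmol/kg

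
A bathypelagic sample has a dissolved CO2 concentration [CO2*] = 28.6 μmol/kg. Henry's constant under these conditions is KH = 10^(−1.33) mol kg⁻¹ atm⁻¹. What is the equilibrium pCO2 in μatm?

pCO2 = 611 μatm

KH = 10^(−1.33) = 4.677×10^-2 mol kg⁻¹ atm⁻¹
pCO2 = [CO2*]/KH = 28.6×10^-6 / 4.677×10^-2 = 6.11×10^-4 atm = 611 μatm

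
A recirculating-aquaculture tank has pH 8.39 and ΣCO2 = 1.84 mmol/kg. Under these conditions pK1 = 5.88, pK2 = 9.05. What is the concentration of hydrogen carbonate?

α₁ = 1 / (1 + [H⁺]/K1 + K2/[H⁺]) = 1 / (1 + 10^-2.51 + 10^-0.66)
   = 1 / (1 + 0.0030903 + 0.21878) = 1/1.2219 = 0.8184
[HCO3⁻] = α₁ × DIC = 0.8184 × 1.84 = 1.51 mmol/kg

[HCO3⁻] = 1.51 mmol/kg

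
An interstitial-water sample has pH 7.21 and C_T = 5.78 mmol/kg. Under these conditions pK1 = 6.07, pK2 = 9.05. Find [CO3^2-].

[CO3²⁻] = 0.0769 mmol/kg

α₂ = 1 / (1 + [H⁺]/K2 + [H⁺]²/(K1K2)) = 1 / (1 + 10^+1.84 + 10^+0.70)
   = 1 / (1 + 69.183 + 5.0119) = 1/75.195 = 0.01330
[CO3²⁻] = α₂ × DIC = 0.01330 × 5.78 = 0.0769 mmol/kg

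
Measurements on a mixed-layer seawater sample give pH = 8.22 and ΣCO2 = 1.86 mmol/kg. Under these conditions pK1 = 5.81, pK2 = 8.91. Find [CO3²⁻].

[CO3²⁻] = 0.314 mmol/kg

α₂ = 1 / (1 + [H⁺]/K2 + [H⁺]²/(K1K2)) = 1 / (1 + 10^+0.69 + 10^-1.72)
   = 1 / (1 + 4.8978 + 0.019055) = 1/5.9168 = 0.1690
[CO3²⁻] = α₂ × DIC = 0.1690 × 1.86 = 0.314 mmol/kg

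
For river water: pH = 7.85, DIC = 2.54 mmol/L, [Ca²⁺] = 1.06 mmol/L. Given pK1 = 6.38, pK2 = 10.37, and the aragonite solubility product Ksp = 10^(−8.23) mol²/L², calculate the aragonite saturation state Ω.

α₂ = 1 / (1 + [H⁺]/K2 + [H⁺]²/(K1K2)) = 1 / (1 + 10^+2.52 + 10^+1.05)
   = 1 / (1 + 331.13 + 11.220) = 1/343.35 = 0.002912
[CO3²⁻] = α₂ × DIC = 0.002912 × 2.54 = 0.007398 mmol/L = 7.398 μmol/L
Ksp = 10^(−8.23) = 5.888×10^-9
Ω = [Ca²⁺][CO3²⁻]/Ksp = (1.06×10^-3)(7.398×10^-6) / 5.888×10^-9 = 1.33

Ω = 1.33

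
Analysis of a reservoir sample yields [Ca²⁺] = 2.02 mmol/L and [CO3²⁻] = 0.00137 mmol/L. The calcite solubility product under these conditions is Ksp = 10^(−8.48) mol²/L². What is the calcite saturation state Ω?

Ω = 0.836

Ksp = 10^(−8.48) = 3.311×10^-9
Ω = [Ca²⁺][CO3²⁻]/Ksp = (2.02×10^-3)(0.00137×10^-3) / 3.311×10^-9 = 0.836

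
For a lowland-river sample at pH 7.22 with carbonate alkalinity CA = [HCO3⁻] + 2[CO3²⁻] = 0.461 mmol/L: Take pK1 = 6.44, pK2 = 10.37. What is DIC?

CA = [HCO3⁻] + 2[CO3²⁻] = (α₁ + 2α₂)·DIC
At pH 7.22: [H⁺]/K1 = 10^-0.78 = 0.16596, K2/[H⁺] = 10^-3.15 = 0.00070795
α₁ = 1/(1 + 0.16596 + 0.00070795) = 1/1.1667 = 0.8571; α₂ = α₁·K2/[H⁺] = 0.0006068
α₁ + 2α₂ = 0.8584
DIC = CA / (α₁ + 2α₂) = 0.461 / 0.8584 = 0.537 mmol/L

DIC = 0.537 mmol/L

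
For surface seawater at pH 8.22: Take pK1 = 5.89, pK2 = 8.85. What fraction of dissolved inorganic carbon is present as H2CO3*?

α₀ = 1 / (1 + K1/[H⁺] + K1K2/[H⁺]²) = 1 / (1 + 10^+2.33 + 10^+1.70)
   = 1 / (1 + 213.80 + 50.119) = 1/264.91 = 0.003775

α₀ = 0.00377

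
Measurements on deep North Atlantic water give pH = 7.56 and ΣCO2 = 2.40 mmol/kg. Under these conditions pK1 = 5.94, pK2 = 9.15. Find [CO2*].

α₀ = 1 / (1 + K1/[H⁺] + K1K2/[H⁺]²) = 1 / (1 + 10^+1.62 + 10^+0.03)
   = 1 / (1 + 41.687 + 1.0715) = 1/43.758 = 0.02285
[CO2*] = α₀ × DIC = 0.02285 × 2.40 = 0.0548 mmol/kg

[CO2*] = 0.0548 mmol/kg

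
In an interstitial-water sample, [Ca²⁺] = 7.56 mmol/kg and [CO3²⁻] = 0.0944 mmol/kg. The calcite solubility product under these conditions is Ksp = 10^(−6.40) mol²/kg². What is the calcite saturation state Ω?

Ω = 1.79

Ksp = 10^(−6.40) = 3.981×10^-7
Ω = [Ca²⁺][CO3²⁻]/Ksp = (7.56×10^-3)(0.0944×10^-3) / 3.981×10^-7 = 1.79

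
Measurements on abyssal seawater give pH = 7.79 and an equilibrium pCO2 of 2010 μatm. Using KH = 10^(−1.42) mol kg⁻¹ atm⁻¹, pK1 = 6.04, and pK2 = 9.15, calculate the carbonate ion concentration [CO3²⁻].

[CO3²⁻] = 0.188 mmol/kg

[CO2*] = KH · pCO2 = 10^(−1.42) × 2010×10^-6 = 7.642×10^-5 mol/kg
α₀ = 1/(1 + K1/[H⁺] + K1K2/[H⁺]²) = 1/(1 + 10^+1.75 + 10^+0.39) = 0.01675
DIC = [CO2*]/α₀ = 7.642×10^-5 / 0.01675 = 4.561 mmol/kg
[CO3²⁻] = α₂·DIC; α₂ = 0.04113, so [CO3²⁻] = 0.04113 × 4.561 = 0.188 mmol/kg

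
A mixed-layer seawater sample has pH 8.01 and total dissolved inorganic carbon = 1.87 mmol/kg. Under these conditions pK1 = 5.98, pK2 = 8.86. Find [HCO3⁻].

α₁ = 1 / (1 + [H⁺]/K1 + K2/[H⁺]) = 1 / (1 + 10^-2.03 + 10^-0.85)
   = 1 / (1 + 0.0093325 + 0.14125) = 1/1.1506 = 0.8691
[HCO3⁻] = α₁ × DIC = 0.8691 × 1.87 = 1.63 mmol/kg

[HCO3⁻] = 1.63 mmol/kg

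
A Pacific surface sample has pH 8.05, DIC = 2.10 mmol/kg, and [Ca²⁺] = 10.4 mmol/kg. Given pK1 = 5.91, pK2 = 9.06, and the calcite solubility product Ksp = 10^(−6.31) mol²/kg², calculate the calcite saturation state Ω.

α₂ = 1 / (1 + [H⁺]/K2 + [H⁺]²/(K1K2)) = 1 / (1 + 10^+1.01 + 10^-1.13)
   = 1 / (1 + 10.233 + 0.074131) = 1/11.307 = 0.08844
[CO3²⁻] = α₂ × DIC = 0.08844 × 2.10 = 0.1857 mmol/kg
Ksp = 10^(−6.31) = 4.898×10^-7
Ω = [Ca²⁺][CO3²⁻]/Ksp = (10.4×10^-3)(1.857×10^-4) / 4.898×10^-7 = 3.94

Ω = 3.94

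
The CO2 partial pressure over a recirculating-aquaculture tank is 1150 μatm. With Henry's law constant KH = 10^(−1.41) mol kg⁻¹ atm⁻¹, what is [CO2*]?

KH = 10^(−1.41) = 3.890×10^-2 mol kg⁻¹ atm⁻¹
[CO2*] = KH · pCO2 = 3.890×10^-2 × 1150×10^-6 atm = 4.47×10^-5 mol/kg

[CO2*] = 44.7 μmol/kg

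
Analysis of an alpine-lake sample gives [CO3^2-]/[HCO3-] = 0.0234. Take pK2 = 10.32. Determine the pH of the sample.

From K2 = [H⁺][CO3^2-]/[HCO3-]:  pH = pK2 + log₁₀([CO3^2-]/[HCO3-])
log₁₀(0.0234) = -1.631
pH = 10.32 + (-1.631) = 8.69

pH = 8.69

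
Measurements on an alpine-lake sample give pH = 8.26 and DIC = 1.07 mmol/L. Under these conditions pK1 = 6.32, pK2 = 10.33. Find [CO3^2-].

α₂ = 1 / (1 + [H⁺]/K2 + [H⁺]²/(K1K2)) = 1 / (1 + 10^+2.07 + 10^+0.13)
   = 1 / (1 + 117.49 + 1.3490) = 1/119.84 = 0.008345
[CO3²⁻] = α₂ × DIC = 0.008345 × 1.07 = 0.00893 mmol/L = 8.93 μmol/L

[CO3²⁻] = 8.93 μmol/L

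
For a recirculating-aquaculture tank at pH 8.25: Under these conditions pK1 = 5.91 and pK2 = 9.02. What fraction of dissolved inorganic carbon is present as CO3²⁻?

α₂ = 0.145

α₂ = 1 / (1 + [H⁺]/K2 + [H⁺]²/(K1K2)) = 1 / (1 + 10^+0.77 + 10^-1.57)
   = 1 / (1 + 5.8884 + 0.026915) = 1/6.9154 = 0.1446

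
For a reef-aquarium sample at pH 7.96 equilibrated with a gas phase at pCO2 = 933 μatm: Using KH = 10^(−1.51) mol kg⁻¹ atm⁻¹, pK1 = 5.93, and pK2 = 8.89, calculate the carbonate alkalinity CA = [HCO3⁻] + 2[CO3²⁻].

CA = 3.82 mmol/kg

[CO2*] = KH · pCO2 = 10^(−1.51) × 933×10^-6 = 2.883×10^-5 mol/kg
α₀ = 1/(1 + K1/[H⁺] + K1K2/[H⁺]²) = 1/(1 + 10^+2.03 + 10^+1.10) = 0.008282
DIC = [CO2*]/α₀ = 2.883×10^-5 / 0.008282 = 3.481 mmol/kg
CA = (α₁ + 2α₂)·DIC = (0.8875 + 2×0.1043) × 3.481 = 3.82 mmol/kg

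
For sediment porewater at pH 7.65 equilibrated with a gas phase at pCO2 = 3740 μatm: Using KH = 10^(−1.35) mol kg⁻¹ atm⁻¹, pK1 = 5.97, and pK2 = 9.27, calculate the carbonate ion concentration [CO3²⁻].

[CO3²⁻] = 0.192 mmol/kg

[CO2*] = KH · pCO2 = 10^(−1.35) × 3740×10^-6 = 1.671×10^-4 mol/kg
α₀ = 1/(1 + K1/[H⁺] + K1K2/[H⁺]²) = 1/(1 + 10^+1.68 + 10^+0.06) = 0.02000
DIC = [CO2*]/α₀ = 1.671×10^-4 / 0.02000 = 8.355 mmol/kg
[CO3²⁻] = α₂·DIC; α₂ = 0.02296, so [CO3²⁻] = 0.02296 × 8.355 = 0.192 mmol/kg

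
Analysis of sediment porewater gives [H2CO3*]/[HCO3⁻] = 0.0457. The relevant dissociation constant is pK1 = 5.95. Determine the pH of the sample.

From K1 = [H⁺][HCO3⁻]/[H2CO3*]:  pH = pK1 − log₁₀([H2CO3*]/[HCO3⁻])
log₁₀(0.0457) = -1.340
pH = 5.95 − (-1.340) = 7.29

pH = 7.29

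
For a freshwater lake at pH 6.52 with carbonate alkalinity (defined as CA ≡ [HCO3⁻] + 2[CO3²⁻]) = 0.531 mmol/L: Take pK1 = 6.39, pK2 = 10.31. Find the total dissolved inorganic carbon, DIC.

DIC = 0.924 mmol/L

CA = [HCO3⁻] + 2[CO3²⁻] = (α₁ + 2α₂)·DIC
At pH 6.52: [H⁺]/K1 = 10^-0.13 = 0.74131, K2/[H⁺] = 10^-3.79 = 0.00016218
α₁ = 1/(1 + 0.74131 + 0.00016218) = 1/1.7415 = 0.5742; α₂ = α₁·K2/[H⁺] = 9.313×10^-5
α₁ + 2α₂ = 0.5744
DIC = CA / (α₁ + 2α₂) = 0.531 / 0.5744 = 0.924 mmol/L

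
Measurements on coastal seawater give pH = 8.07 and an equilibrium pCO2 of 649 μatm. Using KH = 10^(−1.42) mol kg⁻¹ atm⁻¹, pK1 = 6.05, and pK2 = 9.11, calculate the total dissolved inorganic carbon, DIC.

[CO2*] = KH · pCO2 = 10^(−1.42) × 649×10^-6 = 2.467×10^-5 mol/kg
α₀ = 1/(1 + K1/[H⁺] + K1K2/[H⁺]²) = 1/(1 + 10^+2.02 + 10^+0.98) = 0.008676
DIC = [CO2*]/α₀ = 2.467×10^-5 / 0.008676 = 2.84 mmol/kg

DIC = 2.84 mmol/kg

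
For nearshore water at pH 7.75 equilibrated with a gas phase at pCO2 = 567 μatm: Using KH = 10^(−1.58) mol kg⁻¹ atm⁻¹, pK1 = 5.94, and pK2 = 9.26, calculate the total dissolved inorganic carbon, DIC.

DIC = 1.01 mmol/kg

[CO2*] = KH · pCO2 = 10^(−1.58) × 567×10^-6 = 1.491×10^-5 mol/kg
α₀ = 1/(1 + K1/[H⁺] + K1K2/[H⁺]²) = 1/(1 + 10^+1.81 + 10^+0.30) = 0.01480
DIC = [CO2*]/α₀ = 1.491×10^-5 / 0.01480 = 1.01 mmol/kg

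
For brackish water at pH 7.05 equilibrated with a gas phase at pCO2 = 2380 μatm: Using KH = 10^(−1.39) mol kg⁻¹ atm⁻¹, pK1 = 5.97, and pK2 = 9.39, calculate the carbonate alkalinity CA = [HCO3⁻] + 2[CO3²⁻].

[CO2*] = KH · pCO2 = 10^(−1.39) × 2380×10^-6 = 9.696×10^-5 mol/kg
α₀ = 1/(1 + K1/[H⁺] + K1K2/[H⁺]²) = 1/(1 + 10^+1.08 + 10^-1.26) = 0.07647
DIC = [CO2*]/α₀ = 9.696×10^-5 / 0.07647 = 1.268 mmol/kg
CA = (α₁ + 2α₂)·DIC = (0.9193 + 2×0.004202) × 1.268 = 1.18 mmol/kg

CA = 1.18 mmol/kg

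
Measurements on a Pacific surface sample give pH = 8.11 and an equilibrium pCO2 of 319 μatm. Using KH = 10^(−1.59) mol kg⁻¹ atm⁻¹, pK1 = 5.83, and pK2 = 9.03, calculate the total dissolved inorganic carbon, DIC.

DIC = 1.76 mmol/kg

[CO2*] = KH · pCO2 = 10^(−1.59) × 319×10^-6 = 8.200×10^-6 mol/kg
α₀ = 1/(1 + K1/[H⁺] + K1K2/[H⁺]²) = 1/(1 + 10^+2.28 + 10^+1.36) = 0.004663
DIC = [CO2*]/α₀ = 8.200×10^-6 / 0.004663 = 1.76 mmol/kg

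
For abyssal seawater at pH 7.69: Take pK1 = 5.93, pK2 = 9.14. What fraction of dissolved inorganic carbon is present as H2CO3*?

α₀ = 1 / (1 + K1/[H⁺] + K1K2/[H⁺]²) = 1 / (1 + 10^+1.76 + 10^+0.31)
   = 1 / (1 + 57.544 + 2.0417) = 1/60.586 = 0.01651

α₀ = 0.0165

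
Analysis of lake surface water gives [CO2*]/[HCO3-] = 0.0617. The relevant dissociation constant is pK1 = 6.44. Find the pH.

pH = 7.65

From K1 = [H⁺][HCO3-]/[CO2*]:  pH = pK1 − log₁₀([CO2*]/[HCO3-])
log₁₀(0.0617) = -1.210
pH = 6.44 − (-1.210) = 7.65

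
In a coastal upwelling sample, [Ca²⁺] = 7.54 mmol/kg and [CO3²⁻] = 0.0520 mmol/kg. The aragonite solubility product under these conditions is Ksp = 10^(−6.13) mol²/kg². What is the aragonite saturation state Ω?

Ω = 0.529

Ksp = 10^(−6.13) = 7.413×10^-7
Ω = [Ca²⁺][CO3²⁻]/Ksp = (7.54×10^-3)(0.0520×10^-3) / 7.413×10^-7 = 0.529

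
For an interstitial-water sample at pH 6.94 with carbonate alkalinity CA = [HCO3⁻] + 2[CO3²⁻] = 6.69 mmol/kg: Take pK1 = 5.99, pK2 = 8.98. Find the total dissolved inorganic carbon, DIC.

DIC = 7.37 mmol/kg

CA = [HCO3⁻] + 2[CO3²⁻] = (α₁ + 2α₂)·DIC
At pH 6.94: [H⁺]/K1 = 10^-0.95 = 0.11220, K2/[H⁺] = 10^-2.04 = 0.0091201
α₁ = 1/(1 + 0.11220 + 0.0091201) = 1/1.1213 = 0.8918; α₂ = α₁·K2/[H⁺] = 0.008133
α₁ + 2α₂ = 0.9081
DIC = CA / (α₁ + 2α₂) = 6.69 / 0.9081 = 7.37 mmol/kg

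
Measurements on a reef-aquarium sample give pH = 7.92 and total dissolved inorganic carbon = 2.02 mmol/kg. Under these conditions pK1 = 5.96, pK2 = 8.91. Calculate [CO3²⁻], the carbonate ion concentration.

α₂ = 1 / (1 + [H⁺]/K2 + [H⁺]²/(K1K2)) = 1 / (1 + 10^+0.99 + 10^-0.97)
   = 1 / (1 + 9.7724 + 0.10715) = 1/10.880 = 0.09192
[CO3²⁻] = α₂ × DIC = 0.09192 × 2.02 = 0.186 mmol/kg

[CO3²⁻] = 0.186 mmol/kg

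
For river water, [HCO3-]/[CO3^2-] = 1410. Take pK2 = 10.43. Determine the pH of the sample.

pH = 7.28

From K2 = [H⁺][CO3^2-]/[HCO3-]:  pH = pK2 − log₁₀([HCO3-]/[CO3^2-])
log₁₀(1410) = +3.149
pH = 10.43 − (+3.149) = 7.28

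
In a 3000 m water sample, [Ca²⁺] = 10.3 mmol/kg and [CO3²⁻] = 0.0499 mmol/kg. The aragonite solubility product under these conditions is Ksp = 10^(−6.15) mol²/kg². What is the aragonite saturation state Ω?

Ksp = 10^(−6.15) = 7.079×10^-7
Ω = [Ca²⁺][CO3²⁻]/Ksp = (10.3×10^-3)(0.0499×10^-3) / 7.079×10^-7 = 0.726

Ω = 0.726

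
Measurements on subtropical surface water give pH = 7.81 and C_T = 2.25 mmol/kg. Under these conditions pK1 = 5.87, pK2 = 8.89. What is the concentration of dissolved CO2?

α₀ = 1 / (1 + K1/[H⁺] + K1K2/[H⁺]²) = 1 / (1 + 10^+1.94 + 10^+0.86)
   = 1 / (1 + 87.096 + 7.2444) = 1/95.341 = 0.01049
[CO2*] = α₀ × DIC = 0.01049 × 2.25 = 0.0236 mmol/kg

[CO2*] = 0.0236 mmol/kg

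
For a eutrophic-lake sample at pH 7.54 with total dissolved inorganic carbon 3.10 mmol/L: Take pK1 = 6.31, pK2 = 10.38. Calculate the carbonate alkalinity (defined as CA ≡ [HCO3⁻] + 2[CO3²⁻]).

CA = [HCO3⁻] + 2[CO3²⁻] = (α₁ + 2α₂)·DIC
At pH 7.54: [H⁺]/K1 = 10^-1.23 = 0.058884, K2/[H⁺] = 10^-2.84 = 0.0014454
α₁ = 1/(1 + 0.058884 + 0.0014454) = 1/1.0603 = 0.9431; α₂ = α₁·K2/[H⁺] = 0.001363
α₁ + 2α₂ = 0.9458
CA = 0.9458 × 3.10 = 2.93 mmol/L

CA = 2.93 mmol/L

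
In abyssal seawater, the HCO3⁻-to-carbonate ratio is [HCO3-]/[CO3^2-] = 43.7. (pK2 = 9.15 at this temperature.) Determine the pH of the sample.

From K2 = [H⁺][CO3^2-]/[HCO3-]:  pH = pK2 − log₁₀([HCO3-]/[CO3^2-])
log₁₀(43.7) = +1.640
pH = 9.15 − (+1.640) = 7.51

pH = 7.51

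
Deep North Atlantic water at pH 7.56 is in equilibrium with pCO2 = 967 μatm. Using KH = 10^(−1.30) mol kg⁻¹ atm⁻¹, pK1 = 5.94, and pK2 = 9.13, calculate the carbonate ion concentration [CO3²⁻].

[CO3²⁻] = 0.0544 mmol/kg

[CO2*] = KH · pCO2 = 10^(−1.30) × 967×10^-6 = 4.846×10^-5 mol/kg
α₀ = 1/(1 + K1/[H⁺] + K1K2/[H⁺]²) = 1/(1 + 10^+1.62 + 10^+0.05) = 0.02283
DIC = [CO2*]/α₀ = 4.846×10^-5 / 0.02283 = 2.123 mmol/kg
[CO3²⁻] = α₂·DIC; α₂ = 0.02561, so [CO3²⁻] = 0.02561 × 2.123 = 0.0544 mmol/kg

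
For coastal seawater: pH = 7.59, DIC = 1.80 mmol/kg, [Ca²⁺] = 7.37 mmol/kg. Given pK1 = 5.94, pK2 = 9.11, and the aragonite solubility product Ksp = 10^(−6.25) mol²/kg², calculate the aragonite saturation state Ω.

Ω = 0.677

α₂ = 1 / (1 + [H⁺]/K2 + [H⁺]²/(K1K2)) = 1 / (1 + 10^+1.52 + 10^-0.13)
   = 1 / (1 + 33.113 + 0.74131) = 1/34.854 = 0.02869
[CO3²⁻] = α₂ × DIC = 0.02869 × 1.80 = 0.05164 mmol/kg
Ksp = 10^(−6.25) = 5.623×10^-7
Ω = [Ca²⁺][CO3²⁻]/Ksp = (7.37×10^-3)(5.164×10^-5) / 5.623×10^-7 = 0.677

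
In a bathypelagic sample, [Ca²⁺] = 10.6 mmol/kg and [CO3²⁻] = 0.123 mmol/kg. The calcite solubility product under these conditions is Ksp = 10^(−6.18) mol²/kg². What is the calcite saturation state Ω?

Ksp = 10^(−6.18) = 6.607×10^-7
Ω = [Ca²⁺][CO3²⁻]/Ksp = (10.6×10^-3)(0.123×10^-3) / 6.607×10^-7 = 1.97

Ω = 1.97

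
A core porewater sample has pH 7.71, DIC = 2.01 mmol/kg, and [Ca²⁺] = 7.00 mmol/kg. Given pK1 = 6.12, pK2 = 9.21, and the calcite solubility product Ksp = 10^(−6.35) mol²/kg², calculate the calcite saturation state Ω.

Ω = 0.942

α₂ = 1 / (1 + [H⁺]/K2 + [H⁺]²/(K1K2)) = 1 / (1 + 10^+1.50 + 10^-0.09)
   = 1 / (1 + 31.623 + 0.81283) = 1/33.436 = 0.02991
[CO3²⁻] = α₂ × DIC = 0.02991 × 2.01 = 0.06012 mmol/kg
Ksp = 10^(−6.35) = 4.467×10^-7
Ω = [Ca²⁺][CO3²⁻]/Ksp = (7.00×10^-3)(6.012×10^-5) / 4.467×10^-7 = 0.942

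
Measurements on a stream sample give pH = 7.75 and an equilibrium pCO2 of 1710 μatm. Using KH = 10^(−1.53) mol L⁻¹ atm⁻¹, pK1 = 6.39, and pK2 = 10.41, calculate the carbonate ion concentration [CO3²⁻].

[CO3²⁻] = 2.53 μmol/L

[CO2*] = KH · pCO2 = 10^(−1.53) × 1710×10^-6 = 5.047×10^-5 mol/L
α₀ = 1/(1 + K1/[H⁺] + K1K2/[H⁺]²) = 1/(1 + 10^+1.36 + 10^-1.30) = 0.04174
DIC = [CO2*]/α₀ = 5.047×10^-5 / 0.04174 = 1.209 mmol/L
[CO3²⁻] = α₂·DIC; α₂ = 0.002092, so [CO3²⁻] = 0.002092 × 1.209 = 0.00253 mmol/L = 2.53 μmol/L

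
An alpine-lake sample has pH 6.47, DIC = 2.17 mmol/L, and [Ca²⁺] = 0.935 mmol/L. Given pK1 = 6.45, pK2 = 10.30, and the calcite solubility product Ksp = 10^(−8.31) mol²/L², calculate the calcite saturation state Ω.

Ω = 0.0313

α₂ = 1 / (1 + [H⁺]/K2 + [H⁺]²/(K1K2)) = 1 / (1 + 10^+3.83 + 10^+3.81)
   = 1 / (1 + 6760.8 + 6456.5) = 1/1.3218×10^4 = 7.565×10^-5
[CO3²⁻] = α₂ × DIC = 7.565×10^-5 × 2.17 = 0.0001642 mmol/L = 0.1642 μmol/L
Ksp = 10^(−8.31) = 4.898×10^-9
Ω = [Ca²⁺][CO3²⁻]/Ksp = (0.935×10^-3)(1.642×10^-7) / 4.898×10^-9 = 0.0313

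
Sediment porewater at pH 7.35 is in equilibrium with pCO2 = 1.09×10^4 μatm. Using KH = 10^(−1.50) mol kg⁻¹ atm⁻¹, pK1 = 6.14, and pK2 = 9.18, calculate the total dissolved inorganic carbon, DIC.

[CO2*] = KH · pCO2 = 10^(−1.50) × 1.09×10^4×10^-6 = 3.447×10^-4 mol/kg
α₀ = 1/(1 + K1/[H⁺] + K1K2/[H⁺]²) = 1/(1 + 10^+1.21 + 10^-0.62) = 0.05728
DIC = [CO2*]/α₀ = 3.447×10^-4 / 0.05728 = 6.02 mmol/kg

DIC = 6.02 mmol/kg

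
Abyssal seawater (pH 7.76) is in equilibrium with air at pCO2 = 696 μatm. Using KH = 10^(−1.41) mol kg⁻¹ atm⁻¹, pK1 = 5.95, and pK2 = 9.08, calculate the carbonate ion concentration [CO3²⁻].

[CO2*] = KH · pCO2 = 10^(−1.41) × 696×10^-6 = 2.708×10^-5 mol/kg
α₀ = 1/(1 + K1/[H⁺] + K1K2/[H⁺]²) = 1/(1 + 10^+1.81 + 10^+0.49) = 0.01457
DIC = [CO2*]/α₀ = 2.708×10^-5 / 0.01457 = 1.859 mmol/kg
[CO3²⁻] = α₂·DIC; α₂ = 0.04501, so [CO3²⁻] = 0.04501 × 1.859 = 0.0837 mmol/kg

[CO3²⁻] = 0.0837 mmol/kg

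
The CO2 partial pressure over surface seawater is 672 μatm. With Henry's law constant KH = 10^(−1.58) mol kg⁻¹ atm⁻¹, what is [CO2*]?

KH = 10^(−1.58) = 2.630×10^-2 mol kg⁻¹ atm⁻¹
[CO2*] = KH · pCO2 = 2.630×10^-2 × 672×10^-6 atm = 1.77×10^-5 mol/kg

[CO2*] = 17.7 μmol/kg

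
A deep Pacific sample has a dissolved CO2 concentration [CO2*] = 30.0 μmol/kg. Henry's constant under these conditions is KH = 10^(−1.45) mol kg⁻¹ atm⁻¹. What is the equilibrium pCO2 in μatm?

pCO2 = 846 μatm

KH = 10^(−1.45) = 3.548×10^-2 mol kg⁻¹ atm⁻¹
pCO2 = [CO2*]/KH = 30.0×10^-6 / 3.548×10^-2 = 8.46×10^-4 atm = 846 μatm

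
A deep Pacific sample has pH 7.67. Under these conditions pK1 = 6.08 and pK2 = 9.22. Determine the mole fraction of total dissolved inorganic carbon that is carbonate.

α₂ = 0.0267

α₂ = 1 / (1 + [H⁺]/K2 + [H⁺]²/(K1K2)) = 1 / (1 + 10^+1.55 + 10^-0.04)
   = 1 / (1 + 35.481 + 0.91201) = 1/37.393 = 0.02674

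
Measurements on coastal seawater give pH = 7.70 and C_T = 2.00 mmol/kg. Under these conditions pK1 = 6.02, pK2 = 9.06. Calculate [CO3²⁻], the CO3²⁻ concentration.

[CO3²⁻] = 0.0820 mmol/kg

α₂ = 1 / (1 + [H⁺]/K2 + [H⁺]²/(K1K2)) = 1 / (1 + 10^+1.36 + 10^-0.32)
   = 1 / (1 + 22.909 + 0.47863) = 1/24.387 = 0.04100
[CO3²⁻] = α₂ × DIC = 0.04100 × 2.00 = 0.0820 mmol/kg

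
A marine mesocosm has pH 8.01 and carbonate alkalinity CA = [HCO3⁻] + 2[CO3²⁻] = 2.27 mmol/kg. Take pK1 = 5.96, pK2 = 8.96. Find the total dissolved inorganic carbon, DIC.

CA = [HCO3⁻] + 2[CO3²⁻] = (α₁ + 2α₂)·DIC
At pH 8.01: [H⁺]/K1 = 10^-2.05 = 0.0089125, K2/[H⁺] = 10^-0.95 = 0.11220
α₁ = 1/(1 + 0.0089125 + 0.11220) = 1/1.1211 = 0.8920; α₂ = α₁·K2/[H⁺] = 0.1001
α₁ + 2α₂ = 1.0921
DIC = CA / (α₁ + 2α₂) = 2.27 / 1.0921 = 2.08 mmol/kg

DIC = 2.08 mmol/kg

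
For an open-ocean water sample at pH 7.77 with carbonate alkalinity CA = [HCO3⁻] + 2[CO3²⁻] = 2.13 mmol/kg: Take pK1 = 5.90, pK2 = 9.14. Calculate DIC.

CA = [HCO3⁻] + 2[CO3²⁻] = (α₁ + 2α₂)·DIC
At pH 7.77: [H⁺]/K1 = 10^-1.87 = 0.013490, K2/[H⁺] = 10^-1.37 = 0.042658
α₁ = 1/(1 + 0.013490 + 0.042658) = 1/1.0561 = 0.9468; α₂ = α₁·K2/[H⁺] = 0.04039
α₁ + 2α₂ = 1.0276
DIC = CA / (α₁ + 2α₂) = 2.13 / 1.0276 = 2.07 mmol/kg

DIC = 2.07 mmol/kg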